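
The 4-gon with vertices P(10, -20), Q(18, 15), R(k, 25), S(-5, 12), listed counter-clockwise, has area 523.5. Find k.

The doubled signed area Σ (x_i y_{i+1} − x_{i+1} y_i) is linear in k.
With k=0 it equals 1065; the coefficient of k is -3 (from the two edges through R).
So -3·k + 1065 = 2·523.5 = 1047 ⇒ k = 6.

6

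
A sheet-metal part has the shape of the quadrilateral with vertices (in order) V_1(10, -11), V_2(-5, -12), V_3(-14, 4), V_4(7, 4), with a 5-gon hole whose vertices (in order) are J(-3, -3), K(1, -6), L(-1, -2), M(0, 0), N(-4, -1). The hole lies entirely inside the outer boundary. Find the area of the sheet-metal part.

Outer boundary:
Apply the shoelace formula: 2A = Σ (x_i·y_{i+1} − x_{i+1}·y_i), indices taken mod 4.
Σ = (-175) + (-188) + (-84) + (-117) = -564
Area = |Σ|/2 = 282.
Hole:
J→K: (-3)(-6) − (1)(-3) = 21
K→L: (1)(-2) − (-1)(-6) = -8
L→M: (-1)(0) − (0)(-2) = 0
M→N: (0)(-1) − (-4)(0) = 0
N→J: (-4)(-3) − (-3)(-1) = 9
Σ = 22
Area = |Σ|/2 = 11.
Net area = 282 − 11 = 271.

271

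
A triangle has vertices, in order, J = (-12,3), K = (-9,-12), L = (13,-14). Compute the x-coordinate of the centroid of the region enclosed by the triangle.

-8/3

Apply Gauss's area formula. First the cross-terms c_i = x_i·y_{i+1} − x_{i+1}·y_i:
  171, 282, -129  ⇒  2A = 324, A = 162.
Then Σ (x_i + x_{i+1})·c_i = -2592, so x̄ = -2592 / (6·162) = -8/3.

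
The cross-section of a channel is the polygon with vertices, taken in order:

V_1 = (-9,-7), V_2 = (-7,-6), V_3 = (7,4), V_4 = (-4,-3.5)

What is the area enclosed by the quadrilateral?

3.5

Apply the shoelace formula: 2A = Σ (x_i·y_{i+1} − x_{i+1}·y_i), indices taken mod 4.
Cross-terms: 5, 14, -8.5, -3.5  ⇒  Σ = 7
Area = |Σ|/2 = 3.5.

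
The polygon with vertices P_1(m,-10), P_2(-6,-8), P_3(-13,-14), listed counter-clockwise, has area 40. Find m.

Write out the shoelace sum; only the two edges meeting at P_1 involve m:
2·Area = [((-13)·(-10) − m·(-14)) + (m·(-8) − (-6)·(-10))] + -20
       = 6·m + 50 = 80
⇒ m = 5.

5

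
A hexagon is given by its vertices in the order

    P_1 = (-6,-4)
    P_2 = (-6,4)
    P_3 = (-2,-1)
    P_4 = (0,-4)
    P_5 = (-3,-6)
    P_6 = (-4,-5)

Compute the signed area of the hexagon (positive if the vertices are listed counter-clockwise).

Cross-terms: -48, 14, 8, -12, -9, -14  ⇒  Σ = -61
Signed area = Σ/2 = -30.5 (negative ⇒ clockwise traversal).

-30.5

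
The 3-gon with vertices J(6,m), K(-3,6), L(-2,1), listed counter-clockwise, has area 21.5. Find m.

4

Write out the shoelace sum; only the two edges meeting at J involve m:
2·Area = [((-2)·m − 6·1) + (6·6 − (-3)·m)] + 9
       = 1·m + 39 = 43
⇒ m = 4.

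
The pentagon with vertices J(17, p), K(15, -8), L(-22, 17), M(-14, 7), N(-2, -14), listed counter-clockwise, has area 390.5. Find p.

-18

Write out the shoelace sum; only the two edges meeting at J involve p:
2·Area = [((-2)·p − 17·(-14)) + (17·(-8) − 15·p)] + 373
       = -17·p + 475 = 781
⇒ p = -18.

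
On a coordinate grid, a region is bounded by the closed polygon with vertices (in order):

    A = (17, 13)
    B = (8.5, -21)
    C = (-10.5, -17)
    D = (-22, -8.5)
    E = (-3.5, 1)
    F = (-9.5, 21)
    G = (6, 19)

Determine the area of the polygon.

892.25

Apply the surveyor's formula: 2A = Σ (x_i·y_{i+1} − x_{i+1}·y_i), indices taken mod 7.
A→B: (17)(-21) − (8.5)(13) = -467.5
B→C: (8.5)(-17) − (-10.5)(-21) = -365
C→D: (-10.5)(-8.5) − (-22)(-17) = -284.75
D→E: (-22)(1) − (-3.5)(-8.5) = -51.75
E→F: (-3.5)(21) − (-9.5)(1) = -64
F→G: (-9.5)(19) − (6)(21) = -306.5
G→A: (6)(13) − (17)(19) = -245
Σ = -1784.5
Area = |Σ|/2 = 892.25.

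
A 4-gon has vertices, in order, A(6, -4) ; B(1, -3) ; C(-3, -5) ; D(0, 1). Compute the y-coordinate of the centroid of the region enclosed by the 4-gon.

Apply the shoelace (surveyor's) formula. First the cross-terms c_i = x_i·y_{i+1} − x_{i+1}·y_i:
  -14, -14, -3, -6  ⇒  2A = -37, A = -18.5.
Then Σ (y_i + y_{i+1})·c_i = 240, so ȳ = 240 / (6·(-18.5)) = -80/37.

-80/37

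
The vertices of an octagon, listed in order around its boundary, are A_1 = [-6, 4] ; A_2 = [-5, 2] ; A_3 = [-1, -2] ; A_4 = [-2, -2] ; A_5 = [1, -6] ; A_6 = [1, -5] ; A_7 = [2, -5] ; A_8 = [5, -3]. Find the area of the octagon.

Apply the shoelace formula: 2A = Σ (x_i·y_{i+1} − x_{i+1}·y_i), indices taken mod 8.
A_1→A_2: (-6)(2) − (-5)(4) = 8
A_2→A_3: (-5)(-2) − (-1)(2) = 12
A_3→A_4: (-1)(-2) − (-2)(-2) = -2
A_4→A_5: (-2)(-6) − (1)(-2) = 14
A_5→A_6: (1)(-5) − (1)(-6) = 1
A_6→A_7: (1)(-5) − (2)(-5) = 5
A_7→A_8: (2)(-3) − (5)(-5) = 19
A_8→A_1: (5)(4) − (-6)(-3) = 2
Σ = 59
Area = |Σ|/2 = 29.5.

29.5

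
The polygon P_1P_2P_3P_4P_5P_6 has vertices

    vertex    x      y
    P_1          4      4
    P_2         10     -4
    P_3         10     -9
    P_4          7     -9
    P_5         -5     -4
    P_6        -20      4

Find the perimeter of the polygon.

72

|P_1P_2| = √((6)² + (-8)²) = √100 = 10
|P_2P_3| = √((0)² + (-5)²) = √25 = 5
|P_3P_4| = √((-3)² + (0)²) = √9 = 3
|P_4P_5| = √((-12)² + (5)²) = √169 = 13
|P_5P_6| = √((-15)² + (8)²) = √289 = 17
|P_6P_1| = √((24)² + (0)²) = √576 = 24
Perimeter = 10 + 5 + 3 + 13 + 17 + 24 = 72.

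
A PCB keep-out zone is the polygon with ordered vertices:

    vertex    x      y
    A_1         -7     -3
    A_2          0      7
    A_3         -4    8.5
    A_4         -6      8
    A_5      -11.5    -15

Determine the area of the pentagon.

54.75

Apply the shoelace (surveyor's) formula: 2A = Σ (x_i·y_{i+1} − x_{i+1}·y_i), indices taken mod 5.
A_1→A_2: (-7)(7) − (0)(-3) = -49
A_2→A_3: (0)(8.5) − (-4)(7) = 28
A_3→A_4: (-4)(8) − (-6)(8.5) = 19
A_4→A_5: (-6)(-15) − (-11.5)(8) = 182
A_5→A_1: (-11.5)(-3) − (-7)(-15) = -70.5
Σ = 109.5
Area = |Σ|/2 = 54.75.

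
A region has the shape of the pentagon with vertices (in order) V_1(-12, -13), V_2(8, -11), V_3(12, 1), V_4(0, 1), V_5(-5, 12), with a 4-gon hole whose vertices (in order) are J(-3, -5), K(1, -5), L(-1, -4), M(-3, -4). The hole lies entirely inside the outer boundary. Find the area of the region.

298

Outer boundary:
V_1→V_2: (-12)(-11) − (8)(-13) = 236
V_2→V_3: (8)(1) − (12)(-11) = 140
V_3→V_4: (12)(1) − (0)(1) = 12
V_4→V_5: (0)(12) − (-5)(1) = 5
V_5→V_1: (-5)(-13) − (-12)(12) = 209
Σ = 602
Area = |Σ|/2 = 301.
Hole:
Apply the shoelace (surveyor's) formula: 2A = Σ (x_i·y_{i+1} − x_{i+1}·y_i), indices taken mod 4.
Cross-terms: 20, -9, -8, 3  ⇒  Σ = 6
Area = |Σ|/2 = 3.
Net area = 301 − 3 = 298.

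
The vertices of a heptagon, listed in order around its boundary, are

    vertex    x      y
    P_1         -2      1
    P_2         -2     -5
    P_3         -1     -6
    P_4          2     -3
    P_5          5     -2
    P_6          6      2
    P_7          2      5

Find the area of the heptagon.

P_1→P_2: (-2)(-5) − (-2)(1) = 12
P_2→P_3: (-2)(-6) − (-1)(-5) = 7
P_3→P_4: (-1)(-3) − (2)(-6) = 15
P_4→P_5: (2)(-2) − (5)(-3) = 11
P_5→P_6: (5)(2) − (6)(-2) = 22
P_6→P_7: (6)(5) − (2)(2) = 26
P_7→P_1: (2)(1) − (-2)(5) = 12
Σ = 105
Area = |Σ|/2 = 52.5.

52.5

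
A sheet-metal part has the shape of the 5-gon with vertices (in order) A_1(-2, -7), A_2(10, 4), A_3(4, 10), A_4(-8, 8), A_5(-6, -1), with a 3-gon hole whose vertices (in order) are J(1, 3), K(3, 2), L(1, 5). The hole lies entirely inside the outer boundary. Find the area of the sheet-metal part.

175

Outer boundary:
Σ = (62) + (84) + (112) + (56) + (40) = 354
Area = |Σ|/2 = 177.
Hole:
Σ = (-7) + (13) + (-2) = 4
Area = |Σ|/2 = 2.
Net area = 177 − 2 = 175.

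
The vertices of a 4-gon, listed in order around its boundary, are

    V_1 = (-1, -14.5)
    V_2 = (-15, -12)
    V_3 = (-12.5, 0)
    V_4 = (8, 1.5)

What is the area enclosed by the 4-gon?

Apply Gauss's area formula: 2A = Σ (x_i·y_{i+1} − x_{i+1}·y_i), indices taken mod 4.
Cross-terms: -205.5, -150, -18.75, -114.5  ⇒  Σ = -488.75
Area = |Σ|/2 = 244.375.

244.375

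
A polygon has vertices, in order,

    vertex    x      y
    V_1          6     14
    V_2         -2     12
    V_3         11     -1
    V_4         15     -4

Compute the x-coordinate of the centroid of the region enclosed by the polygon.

Apply the shoelace formula. First the cross-terms c_i = x_i·y_{i+1} − x_{i+1}·y_i:
  100, -130, -29, 234  ⇒  2A = 175, A = 87.5.
Then Σ (x_i + x_{i+1})·c_i = 3390, so x̄ = 3390 / (6·87.5) = 226/35.

226/35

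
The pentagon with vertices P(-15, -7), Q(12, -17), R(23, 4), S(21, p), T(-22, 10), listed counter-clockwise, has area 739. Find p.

Write out the shoelace sum; only the two edges meeting at S involve p:
2·Area = [(23·p − 21·4) + (21·10 − (-22)·p)] + 1082
       = 45·p + 1208 = 1478
⇒ p = 6.

6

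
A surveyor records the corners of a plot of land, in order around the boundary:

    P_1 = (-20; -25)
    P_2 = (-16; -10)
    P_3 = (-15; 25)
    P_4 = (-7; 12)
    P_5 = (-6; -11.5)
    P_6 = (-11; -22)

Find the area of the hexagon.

P_1→P_2: (-20)(-10) − (-16)(-25) = -200
P_2→P_3: (-16)(25) − (-15)(-10) = -550
P_3→P_4: (-15)(12) − (-7)(25) = -5
P_4→P_5: (-7)(-11.5) − (-6)(12) = 152.5
P_5→P_6: (-6)(-22) − (-11)(-11.5) = 5.5
P_6→P_1: (-11)(-25) − (-20)(-22) = -165
Σ = -762
Area = |Σ|/2 = 381.

381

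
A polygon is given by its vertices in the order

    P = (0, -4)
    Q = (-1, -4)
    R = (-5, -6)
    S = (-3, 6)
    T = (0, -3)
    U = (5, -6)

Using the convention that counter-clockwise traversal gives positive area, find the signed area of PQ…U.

Cross-terms: -4, -14, -48, 9, 15, -20  ⇒  Σ = -62
Signed area = Σ/2 = -31 (negative ⇒ clockwise traversal).

-31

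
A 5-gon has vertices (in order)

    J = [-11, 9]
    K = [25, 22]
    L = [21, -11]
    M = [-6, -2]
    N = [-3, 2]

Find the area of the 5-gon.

667.5

Apply the shoelace (surveyor's) formula: 2A = Σ (x_i·y_{i+1} − x_{i+1}·y_i), indices taken mod 5.
J→K: (-11)(22) − (25)(9) = -467
K→L: (25)(-11) − (21)(22) = -737
L→M: (21)(-2) − (-6)(-11) = -108
M→N: (-6)(2) − (-3)(-2) = -18
N→J: (-3)(9) − (-11)(2) = -5
Σ = -1335
Area = |Σ|/2 = 667.5.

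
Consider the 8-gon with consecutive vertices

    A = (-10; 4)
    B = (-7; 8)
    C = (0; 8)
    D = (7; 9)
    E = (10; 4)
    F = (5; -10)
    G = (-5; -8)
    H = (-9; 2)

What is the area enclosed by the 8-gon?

A→B: (-10)(8) − (-7)(4) = -52
B→C: (-7)(8) − (0)(8) = -56
C→D: (0)(9) − (7)(8) = -56
D→E: (7)(4) − (10)(9) = -62
E→F: (10)(-10) − (5)(4) = -120
F→G: (5)(-8) − (-5)(-10) = -90
G→H: (-5)(2) − (-9)(-8) = -82
H→A: (-9)(4) − (-10)(2) = -16
Σ = -534
Area = |Σ|/2 = 267.

267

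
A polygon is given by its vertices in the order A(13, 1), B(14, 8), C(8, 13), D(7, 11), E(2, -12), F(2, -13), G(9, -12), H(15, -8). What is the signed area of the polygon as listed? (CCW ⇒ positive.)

Σ = (90) + (118) + (-3) + (-106) + (-2) + (93) + (108) + (119) = 417
Signed area = Σ/2 = 208.5 (positive ⇒ counter-clockwise traversal).

208.5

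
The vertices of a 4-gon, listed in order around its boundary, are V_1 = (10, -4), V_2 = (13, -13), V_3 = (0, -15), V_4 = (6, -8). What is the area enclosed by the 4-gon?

63.5

Apply the shoelace formula: 2A = Σ (x_i·y_{i+1} − x_{i+1}·y_i), indices taken mod 4.
Σ = (-78) + (-195) + (90) + (56) = -127
Area = |Σ|/2 = 63.5.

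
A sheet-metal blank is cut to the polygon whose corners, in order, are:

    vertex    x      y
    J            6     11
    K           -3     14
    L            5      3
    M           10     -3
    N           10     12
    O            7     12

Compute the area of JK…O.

Apply the surveyor's formula: 2A = Σ (x_i·y_{i+1} − x_{i+1}·y_i), indices taken mod 6.
Σ = (117) + (-79) + (-45) + (150) + (36) + (5) = 184
Area = |Σ|/2 = 92.

92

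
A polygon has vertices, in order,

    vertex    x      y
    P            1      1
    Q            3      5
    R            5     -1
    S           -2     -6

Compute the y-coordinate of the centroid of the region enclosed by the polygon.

-52/81

Apply Gauss's area formula. First the cross-terms c_i = x_i·y_{i+1} − x_{i+1}·y_i:
  2, -28, -32, 4  ⇒  2A = -54, A = -27.
Then Σ (y_i + y_{i+1})·c_i = 104, so ȳ = 104 / (6·(-27)) = -52/81.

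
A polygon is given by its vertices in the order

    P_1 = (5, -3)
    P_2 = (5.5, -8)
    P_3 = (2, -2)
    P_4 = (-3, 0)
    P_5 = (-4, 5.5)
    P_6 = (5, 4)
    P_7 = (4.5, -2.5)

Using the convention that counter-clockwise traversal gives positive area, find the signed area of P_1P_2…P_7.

Cross-terms: -23.5, 5, -6, -16.5, -43.5, -30.5, -1  ⇒  Σ = -116
Signed area = Σ/2 = -58 (negative ⇒ clockwise traversal).

-58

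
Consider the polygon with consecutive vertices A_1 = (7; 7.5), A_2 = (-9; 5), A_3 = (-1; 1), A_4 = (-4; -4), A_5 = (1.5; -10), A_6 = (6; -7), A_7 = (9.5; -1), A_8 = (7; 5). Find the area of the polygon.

Apply the surveyor's formula: 2A = Σ (x_i·y_{i+1} − x_{i+1}·y_i), indices taken mod 8.
Σ = (102.5) + (-4) + (8) + (46) + (49.5) + (60.5) + (54.5) + (17.5) = 334.5
Area = |Σ|/2 = 167.25.

167.25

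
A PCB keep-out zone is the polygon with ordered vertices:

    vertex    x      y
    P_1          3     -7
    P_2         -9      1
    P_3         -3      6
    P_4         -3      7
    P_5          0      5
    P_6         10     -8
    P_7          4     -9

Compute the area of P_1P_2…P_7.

119

Apply the shoelace (surveyor's) formula: 2A = Σ (x_i·y_{i+1} − x_{i+1}·y_i), indices taken mod 7.
P_1→P_2: (3)(1) − (-9)(-7) = -60
P_2→P_3: (-9)(6) − (-3)(1) = -51
P_3→P_4: (-3)(7) − (-3)(6) = -3
P_4→P_5: (-3)(5) − (0)(7) = -15
P_5→P_6: (0)(-8) − (10)(5) = -50
P_6→P_7: (10)(-9) − (4)(-8) = -58
P_7→P_1: (4)(-7) − (3)(-9) = -1
Σ = -238
Area = |Σ|/2 = 119.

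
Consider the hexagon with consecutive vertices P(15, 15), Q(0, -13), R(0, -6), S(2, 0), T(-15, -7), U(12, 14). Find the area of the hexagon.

176.5

Apply the shoelace formula: 2A = Σ (x_i·y_{i+1} − x_{i+1}·y_i), indices taken mod 6.
Σ = (-195) + (0) + (12) + (-14) + (-126) + (-30) = -353
Area = |Σ|/2 = 176.5.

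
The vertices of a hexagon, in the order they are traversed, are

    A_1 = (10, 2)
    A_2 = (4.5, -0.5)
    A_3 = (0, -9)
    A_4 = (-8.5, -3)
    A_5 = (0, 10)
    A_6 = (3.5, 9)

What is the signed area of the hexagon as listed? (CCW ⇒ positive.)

-167

A_1→A_2: (10)(-0.5) − (4.5)(2) = -14
A_2→A_3: (4.5)(-9) − (0)(-0.5) = -40.5
A_3→A_4: (0)(-3) − (-8.5)(-9) = -76.5
A_4→A_5: (-8.5)(10) − (0)(-3) = -85
A_5→A_6: (0)(9) − (3.5)(10) = -35
A_6→A_1: (3.5)(2) − (10)(9) = -83
Σ = -334
Signed area = Σ/2 = -167 (negative ⇒ clockwise traversal).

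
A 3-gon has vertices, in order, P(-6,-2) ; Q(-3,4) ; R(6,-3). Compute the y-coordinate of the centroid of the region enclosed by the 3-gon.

-1/3

Apply Gauss's area formula. First the cross-terms c_i = x_i·y_{i+1} − x_{i+1}·y_i:
  -30, -15, -30  ⇒  2A = -75, A = -37.5.
Then Σ (y_i + y_{i+1})·c_i = 75, so ȳ = 75 / (6·(-37.5)) = -1/3.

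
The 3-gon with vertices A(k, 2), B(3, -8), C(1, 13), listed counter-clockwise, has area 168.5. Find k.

-14

The doubled signed area Σ (x_i y_{i+1} − x_{i+1} y_i) is linear in k.
With k=0 it equals 43; the coefficient of k is -21 (from the two edges through A).
So -21·k + 43 = 2·168.5 = 337 ⇒ k = -14.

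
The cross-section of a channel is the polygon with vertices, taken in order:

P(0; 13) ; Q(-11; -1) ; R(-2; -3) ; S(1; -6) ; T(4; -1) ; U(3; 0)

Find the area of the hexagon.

127

Apply the shoelace (surveyor's) formula: 2A = Σ (x_i·y_{i+1} − x_{i+1}·y_i), indices taken mod 6.
Σ = (143) + (31) + (15) + (23) + (3) + (39) = 254
Area = |Σ|/2 = 127.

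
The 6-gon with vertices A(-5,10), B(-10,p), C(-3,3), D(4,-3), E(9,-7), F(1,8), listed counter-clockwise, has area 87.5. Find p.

The doubled signed area Σ (x_i y_{i+1} − x_{i+1} y_i) is linear in p.
With p=0 it equals 195; the coefficient of p is -2 (from the two edges through B).
So -2·p + 195 = 2·87.5 = 175 ⇒ p = 10.

10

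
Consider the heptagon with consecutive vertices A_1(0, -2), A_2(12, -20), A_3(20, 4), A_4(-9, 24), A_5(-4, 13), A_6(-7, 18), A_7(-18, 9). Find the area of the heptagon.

641.5

Apply the shoelace (surveyor's) formula: 2A = Σ (x_i·y_{i+1} − x_{i+1}·y_i), indices taken mod 7.
Σ = (24) + (448) + (516) + (-21) + (19) + (261) + (36) = 1283
Area = |Σ|/2 = 641.5.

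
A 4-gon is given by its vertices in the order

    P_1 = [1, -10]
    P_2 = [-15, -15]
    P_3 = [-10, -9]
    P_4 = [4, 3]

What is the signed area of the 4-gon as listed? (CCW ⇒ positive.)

Σ = (-165) + (-15) + (6) + (-43) = -217
Signed area = Σ/2 = -108.5 (negative ⇒ clockwise traversal).

-108.5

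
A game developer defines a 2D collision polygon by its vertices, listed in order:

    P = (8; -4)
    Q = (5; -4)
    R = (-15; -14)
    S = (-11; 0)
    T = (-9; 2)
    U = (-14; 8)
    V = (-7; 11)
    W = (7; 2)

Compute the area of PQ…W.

Apply the surveyor's formula: 2A = Σ (x_i·y_{i+1} − x_{i+1}·y_i), indices taken mod 8.
P→Q: (8)(-4) − (5)(-4) = -12
Q→R: (5)(-14) − (-15)(-4) = -130
R→S: (-15)(0) − (-11)(-14) = -154
S→T: (-11)(2) − (-9)(0) = -22
T→U: (-9)(8) − (-14)(2) = -44
U→V: (-14)(11) − (-7)(8) = -98
V→W: (-7)(2) − (7)(11) = -91
W→P: (7)(-4) − (8)(2) = -44
Σ = -595
Area = |Σ|/2 = 297.5.

297.5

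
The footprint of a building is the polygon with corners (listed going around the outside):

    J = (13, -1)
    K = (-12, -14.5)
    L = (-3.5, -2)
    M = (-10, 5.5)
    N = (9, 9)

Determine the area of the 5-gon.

Apply Gauss's area formula: 2A = Σ (x_i·y_{i+1} − x_{i+1}·y_i), indices taken mod 5.
Cross-terms: -200.5, -26.75, -39.25, -139.5, -126  ⇒  Σ = -532
Area = |Σ|/2 = 266.

266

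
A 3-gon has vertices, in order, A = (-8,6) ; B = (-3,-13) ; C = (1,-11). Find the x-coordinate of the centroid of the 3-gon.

Apply the surveyor's formula. First the cross-terms c_i = x_i·y_{i+1} − x_{i+1}·y_i:
  122, 46, -82  ⇒  2A = 86, A = 43.
Then Σ (x_i + x_{i+1})·c_i = -860, so x̄ = -860 / (6·43) = -10/3.

-10/3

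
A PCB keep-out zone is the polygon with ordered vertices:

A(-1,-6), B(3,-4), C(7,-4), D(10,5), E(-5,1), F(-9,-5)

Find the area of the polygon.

A→B: (-1)(-4) − (3)(-6) = 22
B→C: (3)(-4) − (7)(-4) = 16
C→D: (7)(5) − (10)(-4) = 75
D→E: (10)(1) − (-5)(5) = 35
E→F: (-5)(-5) − (-9)(1) = 34
F→A: (-9)(-6) − (-1)(-5) = 49
Σ = 231
Area = |Σ|/2 = 115.5.

115.5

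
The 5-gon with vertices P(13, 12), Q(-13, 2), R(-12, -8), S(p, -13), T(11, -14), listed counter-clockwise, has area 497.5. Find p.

-12

The doubled signed area Σ (x_i y_{i+1} − x_{i+1} y_i) is linear in p.
With p=0 it equals 923; the coefficient of p is -6 (from the two edges through S).
So -6·p + 923 = 2·497.5 = 995 ⇒ p = -12.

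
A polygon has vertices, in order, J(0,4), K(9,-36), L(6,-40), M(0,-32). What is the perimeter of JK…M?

92

|JK| = √((9)² + (-40)²) = √1681 = 41
|KL| = √((-3)² + (-4)²) = √25 = 5
|LM| = √((-6)² + (8)²) = √100 = 10
|MJ| = √((0)² + (36)²) = √1296 = 36
Perimeter = 41 + 5 + 10 + 36 = 92.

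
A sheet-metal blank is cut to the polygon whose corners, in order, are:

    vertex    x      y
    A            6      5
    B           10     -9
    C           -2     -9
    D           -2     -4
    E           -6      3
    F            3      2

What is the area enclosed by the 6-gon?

135

A→B: (6)(-9) − (10)(5) = -104
B→C: (10)(-9) − (-2)(-9) = -108
C→D: (-2)(-4) − (-2)(-9) = -10
D→E: (-2)(3) − (-6)(-4) = -30
E→F: (-6)(2) − (3)(3) = -21
F→A: (3)(5) − (6)(2) = 3
Σ = -270
Area = |Σ|/2 = 135.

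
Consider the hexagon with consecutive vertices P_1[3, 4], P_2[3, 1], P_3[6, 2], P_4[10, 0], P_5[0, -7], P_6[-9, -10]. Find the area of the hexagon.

Σ = (-9) + (0) + (-20) + (-70) + (-63) + (-6) = -168
Area = |Σ|/2 = 84.

84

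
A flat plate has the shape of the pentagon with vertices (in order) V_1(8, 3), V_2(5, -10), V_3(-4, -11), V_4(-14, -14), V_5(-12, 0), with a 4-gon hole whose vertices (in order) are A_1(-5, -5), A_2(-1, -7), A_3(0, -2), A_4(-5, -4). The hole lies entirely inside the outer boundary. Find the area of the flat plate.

Outer boundary:
V_1→V_2: (8)(-10) − (5)(3) = -95
V_2→V_3: (5)(-11) − (-4)(-10) = -95
V_3→V_4: (-4)(-14) − (-14)(-11) = -98
V_4→V_5: (-14)(0) − (-12)(-14) = -168
V_5→V_1: (-12)(3) − (8)(0) = -36
Σ = -492
Area = |Σ|/2 = 246.
Hole:
Σ = (30) + (2) + (-10) + (5) = 27
Area = |Σ|/2 = 13.5.
Net area = 246 − 13.5 = 232.5.

232.5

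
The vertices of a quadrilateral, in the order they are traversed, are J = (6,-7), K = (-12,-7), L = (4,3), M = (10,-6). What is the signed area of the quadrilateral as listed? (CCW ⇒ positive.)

Apply the surveyor's formula: 2A = Σ (x_i·y_{i+1} − x_{i+1}·y_i), indices taken mod 4.
J→K: (6)(-7) − (-12)(-7) = -126
K→L: (-12)(3) − (4)(-7) = -8
L→M: (4)(-6) − (10)(3) = -54
M→J: (10)(-7) − (6)(-6) = -34
Σ = -222
Signed area = Σ/2 = -111 (negative ⇒ clockwise traversal).

-111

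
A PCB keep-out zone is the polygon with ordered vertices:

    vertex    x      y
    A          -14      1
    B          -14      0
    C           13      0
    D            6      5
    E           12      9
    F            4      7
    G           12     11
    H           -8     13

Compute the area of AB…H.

249.5

Apply the shoelace (surveyor's) formula: 2A = Σ (x_i·y_{i+1} − x_{i+1}·y_i), indices taken mod 8.
Cross-terms: 14, 0, 65, -6, 48, -40, 244, 174  ⇒  Σ = 499
Area = |Σ|/2 = 249.5.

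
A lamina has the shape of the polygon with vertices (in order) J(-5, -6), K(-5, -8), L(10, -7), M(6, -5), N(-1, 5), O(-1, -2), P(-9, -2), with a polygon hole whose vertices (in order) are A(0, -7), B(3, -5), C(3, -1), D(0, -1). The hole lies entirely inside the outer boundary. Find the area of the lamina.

Outer boundary:
Σ = (10) + (115) + (-8) + (25) + (7) + (-16) + (44) = 177
Area = |Σ|/2 = 88.5.
Hole:
Σ = (21) + (12) + (-3) + (0) = 30
Area = |Σ|/2 = 15.
Net area = 88.5 − 15 = 73.5.

73.5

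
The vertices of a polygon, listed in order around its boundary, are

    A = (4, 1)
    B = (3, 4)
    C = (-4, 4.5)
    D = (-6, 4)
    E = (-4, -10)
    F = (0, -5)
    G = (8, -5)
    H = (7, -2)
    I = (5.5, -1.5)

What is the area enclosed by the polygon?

110.25

Apply the shoelace formula: 2A = Σ (x_i·y_{i+1} − x_{i+1}·y_i), indices taken mod 9.
A→B: (4)(4) − (3)(1) = 13
B→C: (3)(4.5) − (-4)(4) = 29.5
C→D: (-4)(4) − (-6)(4.5) = 11
D→E: (-6)(-10) − (-4)(4) = 76
E→F: (-4)(-5) − (0)(-10) = 20
F→G: (0)(-5) − (8)(-5) = 40
G→H: (8)(-2) − (7)(-5) = 19
H→I: (7)(-1.5) − (5.5)(-2) = 0.5
I→A: (5.5)(1) − (4)(-1.5) = 11.5
Σ = 220.5
Area = |Σ|/2 = 110.25.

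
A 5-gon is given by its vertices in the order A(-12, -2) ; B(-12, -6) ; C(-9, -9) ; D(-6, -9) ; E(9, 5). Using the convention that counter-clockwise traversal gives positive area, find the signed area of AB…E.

Apply the shoelace (surveyor's) formula: 2A = Σ (x_i·y_{i+1} − x_{i+1}·y_i), indices taken mod 5.
Σ = (48) + (54) + (27) + (51) + (42) = 222
Signed area = Σ/2 = 111 (positive ⇒ counter-clockwise traversal).

111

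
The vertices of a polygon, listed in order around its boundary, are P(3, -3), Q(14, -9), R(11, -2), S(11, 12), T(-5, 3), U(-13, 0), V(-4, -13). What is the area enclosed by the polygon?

Apply Gauss's area formula: 2A = Σ (x_i·y_{i+1} − x_{i+1}·y_i), indices taken mod 7.
Cross-terms: 15, 71, 154, 93, 39, 169, 51  ⇒  Σ = 592
Area = |Σ|/2 = 296.

296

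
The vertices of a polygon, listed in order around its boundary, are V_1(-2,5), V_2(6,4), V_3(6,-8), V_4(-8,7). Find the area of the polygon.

Σ = (-38) + (-72) + (-22) + (-26) = -158
Area = |Σ|/2 = 79.

79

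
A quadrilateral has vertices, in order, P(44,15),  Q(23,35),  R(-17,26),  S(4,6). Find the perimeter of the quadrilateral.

140

|PQ| = √((-21)² + (20)²) = √841 = 29
|QR| = √((-40)² + (-9)²) = √1681 = 41
|RS| = √((21)² + (-20)²) = √841 = 29
|SP| = √((40)² + (9)²) = √1681 = 41
Perimeter = 29 + 41 + 29 + 41 = 140.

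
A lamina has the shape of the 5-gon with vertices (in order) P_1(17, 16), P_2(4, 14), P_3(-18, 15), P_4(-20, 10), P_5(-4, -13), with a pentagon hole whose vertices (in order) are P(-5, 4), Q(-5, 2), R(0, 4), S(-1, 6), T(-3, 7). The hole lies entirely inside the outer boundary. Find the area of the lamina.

517.5

Outer boundary:
Apply the shoelace formula: 2A = Σ (x_i·y_{i+1} − x_{i+1}·y_i), indices taken mod 5.
Σ = (174) + (312) + (120) + (300) + (157) = 1063
Area = |Σ|/2 = 531.5.
Hole:
Cross-terms: 10, -20, 4, 11, 23  ⇒  Σ = 28
Area = |Σ|/2 = 14.
Net area = 531.5 − 14 = 517.5.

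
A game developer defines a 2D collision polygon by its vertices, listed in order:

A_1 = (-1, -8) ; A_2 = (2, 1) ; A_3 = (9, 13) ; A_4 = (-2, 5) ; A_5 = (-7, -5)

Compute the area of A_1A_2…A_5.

99.5

Apply Gauss's area formula: 2A = Σ (x_i·y_{i+1} − x_{i+1}·y_i), indices taken mod 5.
Cross-terms: 15, 17, 71, 45, 51  ⇒  Σ = 199
Area = |Σ|/2 = 99.5.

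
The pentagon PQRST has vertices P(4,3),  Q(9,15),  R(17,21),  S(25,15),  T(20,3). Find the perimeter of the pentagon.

|PQ| = √((5)² + (12)²) = √169 = 13
|QR| = √((8)² + (6)²) = √100 = 10
|RS| = √((8)² + (-6)²) = √100 = 10
|ST| = √((-5)² + (-12)²) = √169 = 13
|TP| = √((-16)² + (0)²) = √256 = 16
Perimeter = 13 + 10 + 10 + 13 + 16 = 62.

62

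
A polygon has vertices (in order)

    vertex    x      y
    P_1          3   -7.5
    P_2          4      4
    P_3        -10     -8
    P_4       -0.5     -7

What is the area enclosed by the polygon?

70.375

P_1→P_2: (3)(4) − (4)(-7.5) = 42
P_2→P_3: (4)(-8) − (-10)(4) = 8
P_3→P_4: (-10)(-7) − (-0.5)(-8) = 66
P_4→P_1: (-0.5)(-7.5) − (3)(-7) = 24.75
Σ = 140.75
Area = |Σ|/2 = 70.375.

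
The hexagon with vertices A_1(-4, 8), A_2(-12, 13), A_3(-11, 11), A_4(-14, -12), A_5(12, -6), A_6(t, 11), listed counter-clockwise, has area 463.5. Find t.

13

Write out the shoelace sum; only the two edges meeting at A_6 involve t:
2·Area = [(12·11 − t·(-6)) + (t·8 − (-4)·11)] + 569
       = 14·t + 745 = 927
⇒ t = 13.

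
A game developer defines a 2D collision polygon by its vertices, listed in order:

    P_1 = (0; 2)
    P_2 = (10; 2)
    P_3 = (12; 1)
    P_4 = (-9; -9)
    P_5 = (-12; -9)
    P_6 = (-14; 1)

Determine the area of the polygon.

163

Cross-terms: -20, -14, -99, -27, -138, -28  ⇒  Σ = -326
Area = |Σ|/2 = 163.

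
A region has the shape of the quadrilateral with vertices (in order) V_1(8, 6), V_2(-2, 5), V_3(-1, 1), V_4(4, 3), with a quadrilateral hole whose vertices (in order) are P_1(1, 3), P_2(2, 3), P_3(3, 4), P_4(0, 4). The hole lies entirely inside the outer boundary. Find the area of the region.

Outer boundary:
Apply the shoelace (surveyor's) formula: 2A = Σ (x_i·y_{i+1} − x_{i+1}·y_i), indices taken mod 4.
Σ = (52) + (3) + (-7) + (0) = 48
Area = |Σ|/2 = 24.
Hole:
Σ = (-3) + (-1) + (12) + (-4) = 4
Area = |Σ|/2 = 2.
Net area = 24 − 2 = 22.

22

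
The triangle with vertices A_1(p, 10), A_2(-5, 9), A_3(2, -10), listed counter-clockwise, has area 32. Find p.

-2

The doubled signed area Σ (x_i y_{i+1} − x_{i+1} y_i) is linear in p.
With p=0 it equals 102; the coefficient of p is 19 (from the two edges through A_1).
So 19·p + 102 = 2·32 = 64 ⇒ p = -2.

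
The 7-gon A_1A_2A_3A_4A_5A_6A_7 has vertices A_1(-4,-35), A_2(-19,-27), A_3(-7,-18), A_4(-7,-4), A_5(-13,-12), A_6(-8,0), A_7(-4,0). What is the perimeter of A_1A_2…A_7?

108

|A_1A_2| = √((-15)² + (8)²) = √289 = 17
|A_2A_3| = √((12)² + (9)²) = √225 = 15
|A_3A_4| = √((0)² + (14)²) = √196 = 14
|A_4A_5| = √((-6)² + (-8)²) = √100 = 10
|A_5A_6| = √((5)² + (12)²) = √169 = 13
|A_6A_7| = √((4)² + (0)²) = √16 = 4
|A_7A_1| = √((0)² + (-35)²) = √1225 = 35
Perimeter = 17 + 15 + 14 + 10 + 13 + 4 + 35 = 108.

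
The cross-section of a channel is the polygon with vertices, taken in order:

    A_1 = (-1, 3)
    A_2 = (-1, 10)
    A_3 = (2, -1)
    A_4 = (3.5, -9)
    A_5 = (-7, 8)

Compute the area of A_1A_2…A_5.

Cross-terms: -7, -19, -14.5, -35, -13  ⇒  Σ = -88.5
Area = |Σ|/2 = 44.25.

44.25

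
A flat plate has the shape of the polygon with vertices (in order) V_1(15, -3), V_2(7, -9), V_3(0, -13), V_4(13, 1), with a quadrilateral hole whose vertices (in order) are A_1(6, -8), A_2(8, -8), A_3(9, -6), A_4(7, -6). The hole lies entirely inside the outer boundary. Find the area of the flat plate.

Outer boundary:
Apply Gauss's area formula: 2A = Σ (x_i·y_{i+1} − x_{i+1}·y_i), indices taken mod 4.
V_1→V_2: (15)(-9) − (7)(-3) = -114
V_2→V_3: (7)(-13) − (0)(-9) = -91
V_3→V_4: (0)(1) − (13)(-13) = 169
V_4→V_1: (13)(-3) − (15)(1) = -54
Σ = -90
Area = |Σ|/2 = 45.
Hole:
Apply the shoelace (surveyor's) formula: 2A = Σ (x_i·y_{i+1} − x_{i+1}·y_i), indices taken mod 4.
A_1→A_2: (6)(-8) − (8)(-8) = 16
A_2→A_3: (8)(-6) − (9)(-8) = 24
A_3→A_4: (9)(-6) − (7)(-6) = -12
A_4→A_1: (7)(-8) − (6)(-6) = -20
Σ = 8
Area = |Σ|/2 = 4.
Net area = 45 − 4 = 41.

41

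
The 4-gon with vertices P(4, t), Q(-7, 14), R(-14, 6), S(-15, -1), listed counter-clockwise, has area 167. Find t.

Write out the shoelace sum; only the two edges meeting at P involve t:
2·Area = [((-15)·t − 4·(-1)) + (4·14 − (-7)·t)] + 258
       = -8·t + 318 = 334
⇒ t = -2.

-2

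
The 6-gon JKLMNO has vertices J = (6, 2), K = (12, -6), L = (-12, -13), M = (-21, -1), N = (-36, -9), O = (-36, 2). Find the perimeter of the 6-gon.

|JK| = √((6)² + (-8)²) = √100 = 10
|KL| = √((-24)² + (-7)²) = √625 = 25
|LM| = √((-9)² + (12)²) = √225 = 15
|MN| = √((-15)² + (-8)²) = √289 = 17
|NO| = √((0)² + (11)²) = √121 = 11
|OJ| = √((42)² + (0)²) = √1764 = 42
Perimeter = 10 + 25 + 15 + 17 + 11 + 42 = 120.

120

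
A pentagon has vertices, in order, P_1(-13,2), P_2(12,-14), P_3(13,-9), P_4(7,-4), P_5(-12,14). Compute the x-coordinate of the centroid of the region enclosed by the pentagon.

-208/123

Apply Gauss's area formula. First the cross-terms c_i = x_i·y_{i+1} − x_{i+1}·y_i:
  158, 74, 11, 50, 158  ⇒  2A = 451, A = 225.5.
Then Σ (x_i + x_{i+1})·c_i = -2288, so x̄ = -2288 / (6·225.5) = -208/123.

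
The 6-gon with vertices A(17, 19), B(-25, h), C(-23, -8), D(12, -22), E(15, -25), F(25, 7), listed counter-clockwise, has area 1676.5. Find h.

Write out the shoelace sum; only the two edges meeting at B involve h:
2·Area = [(17·h − (-25)·19) + ((-25)·(-8) − (-23)·h)] + 1718
       = 40·h + 2393 = 3353
⇒ h = 24.

24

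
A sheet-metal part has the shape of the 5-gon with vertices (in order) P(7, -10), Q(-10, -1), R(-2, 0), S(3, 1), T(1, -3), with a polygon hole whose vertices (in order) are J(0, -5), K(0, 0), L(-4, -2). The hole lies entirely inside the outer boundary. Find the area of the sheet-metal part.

Outer boundary:
Apply the shoelace formula: 2A = Σ (x_i·y_{i+1} − x_{i+1}·y_i), indices taken mod 5.
Σ = (-107) + (-2) + (-2) + (-10) + (11) = -110
Area = |Σ|/2 = 55.
Hole:
Apply the shoelace formula: 2A = Σ (x_i·y_{i+1} − x_{i+1}·y_i), indices taken mod 3.
Cross-terms: 0, 0, 20  ⇒  Σ = 20
Area = |Σ|/2 = 10.
Net area = 55 − 10 = 45.

45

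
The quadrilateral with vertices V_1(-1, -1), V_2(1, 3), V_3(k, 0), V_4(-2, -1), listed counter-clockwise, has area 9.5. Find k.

Write out the shoelace sum; only the two edges meeting at V_3 involve k:
2·Area = [(1·0 − k·3) + (k·(-1) − (-2)·0)] + -1
       = -4·k + -1 = 19
⇒ k = -5.

-5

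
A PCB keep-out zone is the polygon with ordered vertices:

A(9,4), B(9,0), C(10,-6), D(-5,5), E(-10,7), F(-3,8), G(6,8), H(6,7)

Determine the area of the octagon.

A→B: (9)(0) − (9)(4) = -36
B→C: (9)(-6) − (10)(0) = -54
C→D: (10)(5) − (-5)(-6) = 20
D→E: (-5)(7) − (-10)(5) = 15
E→F: (-10)(8) − (-3)(7) = -59
F→G: (-3)(8) − (6)(8) = -72
G→H: (6)(7) − (6)(8) = -6
H→A: (6)(4) − (9)(7) = -39
Σ = -231
Area = |Σ|/2 = 115.5.

115.5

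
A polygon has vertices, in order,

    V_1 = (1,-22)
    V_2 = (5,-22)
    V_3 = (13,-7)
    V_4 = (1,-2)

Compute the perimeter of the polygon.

|V_1V_2| = √((4)² + (0)²) = √16 = 4
|V_2V_3| = √((8)² + (15)²) = √289 = 17
|V_3V_4| = √((-12)² + (5)²) = √169 = 13
|V_4V_1| = √((0)² + (-20)²) = √400 = 20
Perimeter = 4 + 17 + 13 + 20 = 54.

54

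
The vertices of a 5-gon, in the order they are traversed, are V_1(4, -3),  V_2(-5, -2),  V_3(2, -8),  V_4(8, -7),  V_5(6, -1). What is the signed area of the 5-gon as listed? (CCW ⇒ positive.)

Apply the surveyor's formula: 2A = Σ (x_i·y_{i+1} − x_{i+1}·y_i), indices taken mod 5.
V_1→V_2: (4)(-2) − (-5)(-3) = -23
V_2→V_3: (-5)(-8) − (2)(-2) = 44
V_3→V_4: (2)(-7) − (8)(-8) = 50
V_4→V_5: (8)(-1) − (6)(-7) = 34
V_5→V_1: (6)(-3) − (4)(-1) = -14
Σ = 91
Signed area = Σ/2 = 45.5 (positive ⇒ counter-clockwise traversal).

45.5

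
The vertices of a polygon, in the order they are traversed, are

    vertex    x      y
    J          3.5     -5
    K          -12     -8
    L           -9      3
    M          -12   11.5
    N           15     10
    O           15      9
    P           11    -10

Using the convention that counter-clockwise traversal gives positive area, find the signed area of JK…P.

-420

Apply Gauss's area formula: 2A = Σ (x_i·y_{i+1} − x_{i+1}·y_i), indices taken mod 7.
Σ = (-88) + (-108) + (-67.5) + (-292.5) + (-15) + (-249) + (-20) = -840
Signed area = Σ/2 = -420 (negative ⇒ clockwise traversal).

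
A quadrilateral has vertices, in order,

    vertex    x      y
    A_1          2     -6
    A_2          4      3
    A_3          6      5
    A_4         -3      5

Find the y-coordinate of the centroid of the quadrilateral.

368/255

Apply the shoelace (surveyor's) formula. First the cross-terms c_i = x_i·y_{i+1} − x_{i+1}·y_i:
  30, 2, 45, 8  ⇒  2A = 85, A = 42.5.
Then Σ (y_i + y_{i+1})·c_i = 368, so ȳ = 368 / (6·42.5) = 368/255.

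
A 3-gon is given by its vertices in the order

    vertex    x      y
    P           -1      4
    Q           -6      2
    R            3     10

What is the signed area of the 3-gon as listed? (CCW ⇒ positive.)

-11

Apply Gauss's area formula: 2A = Σ (x_i·y_{i+1} − x_{i+1}·y_i), indices taken mod 3.
Σ = (22) + (-66) + (22) = -22
Signed area = Σ/2 = -11 (negative ⇒ clockwise traversal).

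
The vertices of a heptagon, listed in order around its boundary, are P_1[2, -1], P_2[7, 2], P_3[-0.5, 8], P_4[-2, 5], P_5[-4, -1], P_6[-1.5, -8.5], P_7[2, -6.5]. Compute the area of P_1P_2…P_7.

86.875

Cross-terms: 11, 57, 13.5, 22, 32.5, 26.75, 11  ⇒  Σ = 173.75
Area = |Σ|/2 = 86.875.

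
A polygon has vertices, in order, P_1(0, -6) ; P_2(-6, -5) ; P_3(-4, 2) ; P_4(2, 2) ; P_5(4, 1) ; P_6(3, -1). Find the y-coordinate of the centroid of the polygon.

-184/111

Apply the shoelace (surveyor's) formula. First the cross-terms c_i = x_i·y_{i+1} − x_{i+1}·y_i:
  -36, -32, -12, -6, -7, -18  ⇒  2A = -111, A = -55.5.
Then Σ (y_i + y_{i+1})·c_i = 552, so ȳ = 552 / (6·(-55.5)) = -184/111.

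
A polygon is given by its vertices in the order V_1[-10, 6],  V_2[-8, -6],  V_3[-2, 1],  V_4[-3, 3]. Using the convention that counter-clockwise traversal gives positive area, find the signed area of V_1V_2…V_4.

Apply the shoelace formula: 2A = Σ (x_i·y_{i+1} − x_{i+1}·y_i), indices taken mod 4.
Σ = (108) + (-20) + (-3) + (12) = 97
Signed area = Σ/2 = 48.5 (positive ⇒ counter-clockwise traversal).

48.5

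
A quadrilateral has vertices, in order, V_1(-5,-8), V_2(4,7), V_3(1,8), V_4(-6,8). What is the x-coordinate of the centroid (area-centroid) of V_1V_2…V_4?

Apply the shoelace (surveyor's) formula. First the cross-terms c_i = x_i·y_{i+1} − x_{i+1}·y_i:
  -3, 25, 56, 88  ⇒  2A = 166, A = 83.
Then Σ (x_i + x_{i+1})·c_i = -1120, so x̄ = -1120 / (6·83) = -560/249.

-560/249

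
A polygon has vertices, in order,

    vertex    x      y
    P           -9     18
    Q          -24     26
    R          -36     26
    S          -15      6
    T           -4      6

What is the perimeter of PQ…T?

|PQ| = √((-15)² + (8)²) = √289 = 17
|QR| = √((-12)² + (0)²) = √144 = 12
|RS| = √((21)² + (-20)²) = √841 = 29
|ST| = √((11)² + (0)²) = √121 = 11
|TP| = √((-5)² + (12)²) = √169 = 13
Perimeter = 17 + 12 + 29 + 11 + 13 = 82.

82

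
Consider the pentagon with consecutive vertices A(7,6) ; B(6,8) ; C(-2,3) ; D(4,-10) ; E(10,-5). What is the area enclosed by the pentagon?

Apply the shoelace (surveyor's) formula: 2A = Σ (x_i·y_{i+1} − x_{i+1}·y_i), indices taken mod 5.
Σ = (20) + (34) + (8) + (80) + (95) = 237
Area = |Σ|/2 = 118.5.

118.5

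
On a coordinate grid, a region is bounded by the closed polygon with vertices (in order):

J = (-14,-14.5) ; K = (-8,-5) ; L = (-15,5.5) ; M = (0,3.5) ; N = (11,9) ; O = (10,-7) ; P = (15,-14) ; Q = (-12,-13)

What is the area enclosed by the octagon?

414.5

Apply Gauss's area formula: 2A = Σ (x_i·y_{i+1} − x_{i+1}·y_i), indices taken mod 8.
Σ = (-46) + (-119) + (-52.5) + (-38.5) + (-167) + (-35) + (-363) + (-8) = -829
Area = |Σ|/2 = 414.5.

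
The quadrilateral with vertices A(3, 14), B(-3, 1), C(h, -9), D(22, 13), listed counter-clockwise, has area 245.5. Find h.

Write out the shoelace sum; only the two edges meeting at C involve h:
2·Area = [((-3)·(-9) − h·1) + (h·13 − 22·(-9))] + 314
       = 12·h + 539 = 491
⇒ h = -4.

-4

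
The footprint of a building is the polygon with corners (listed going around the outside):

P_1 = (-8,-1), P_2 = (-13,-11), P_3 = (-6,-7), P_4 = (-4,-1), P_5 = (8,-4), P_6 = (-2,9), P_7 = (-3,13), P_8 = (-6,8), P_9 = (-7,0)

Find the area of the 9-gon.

Σ = (75) + (25) + (-22) + (24) + (64) + (1) + (54) + (56) + (7) = 284
Area = |Σ|/2 = 142.

142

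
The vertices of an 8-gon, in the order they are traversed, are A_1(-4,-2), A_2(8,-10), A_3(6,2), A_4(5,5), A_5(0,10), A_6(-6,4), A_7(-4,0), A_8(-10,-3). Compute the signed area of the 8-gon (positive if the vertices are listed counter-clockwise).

149

Cross-terms: 56, 76, 20, 50, 60, 16, 12, 8  ⇒  Σ = 298
Signed area = Σ/2 = 149 (positive ⇒ counter-clockwise traversal).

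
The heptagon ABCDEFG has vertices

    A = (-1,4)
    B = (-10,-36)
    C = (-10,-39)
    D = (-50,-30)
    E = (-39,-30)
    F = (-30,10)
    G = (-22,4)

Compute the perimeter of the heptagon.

|AB| = √((-9)² + (-40)²) = √1681 = 41
|BC| = √((0)² + (-3)²) = √9 = 3
|CD| = √((-40)² + (9)²) = √1681 = 41
|DE| = √((11)² + (0)²) = √121 = 11
|EF| = √((9)² + (40)²) = √1681 = 41
|FG| = √((8)² + (-6)²) = √100 = 10
|GA| = √((21)² + (0)²) = √441 = 21
Perimeter = 41 + 3 + 41 + 11 + 41 + 10 + 21 = 168.

168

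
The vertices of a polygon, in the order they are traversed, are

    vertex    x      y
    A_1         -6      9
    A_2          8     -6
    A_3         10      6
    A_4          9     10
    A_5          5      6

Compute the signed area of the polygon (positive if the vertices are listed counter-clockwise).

101.5

Apply the surveyor's formula: 2A = Σ (x_i·y_{i+1} − x_{i+1}·y_i), indices taken mod 5.
Σ = (-36) + (108) + (46) + (4) + (81) = 203
Signed area = Σ/2 = 101.5 (positive ⇒ counter-clockwise traversal).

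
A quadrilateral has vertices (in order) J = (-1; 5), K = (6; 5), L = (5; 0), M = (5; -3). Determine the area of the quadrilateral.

26.5

Apply the shoelace formula: 2A = Σ (x_i·y_{i+1} − x_{i+1}·y_i), indices taken mod 4.
Σ = (-35) + (-25) + (-15) + (22) = -53
Area = |Σ|/2 = 26.5.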